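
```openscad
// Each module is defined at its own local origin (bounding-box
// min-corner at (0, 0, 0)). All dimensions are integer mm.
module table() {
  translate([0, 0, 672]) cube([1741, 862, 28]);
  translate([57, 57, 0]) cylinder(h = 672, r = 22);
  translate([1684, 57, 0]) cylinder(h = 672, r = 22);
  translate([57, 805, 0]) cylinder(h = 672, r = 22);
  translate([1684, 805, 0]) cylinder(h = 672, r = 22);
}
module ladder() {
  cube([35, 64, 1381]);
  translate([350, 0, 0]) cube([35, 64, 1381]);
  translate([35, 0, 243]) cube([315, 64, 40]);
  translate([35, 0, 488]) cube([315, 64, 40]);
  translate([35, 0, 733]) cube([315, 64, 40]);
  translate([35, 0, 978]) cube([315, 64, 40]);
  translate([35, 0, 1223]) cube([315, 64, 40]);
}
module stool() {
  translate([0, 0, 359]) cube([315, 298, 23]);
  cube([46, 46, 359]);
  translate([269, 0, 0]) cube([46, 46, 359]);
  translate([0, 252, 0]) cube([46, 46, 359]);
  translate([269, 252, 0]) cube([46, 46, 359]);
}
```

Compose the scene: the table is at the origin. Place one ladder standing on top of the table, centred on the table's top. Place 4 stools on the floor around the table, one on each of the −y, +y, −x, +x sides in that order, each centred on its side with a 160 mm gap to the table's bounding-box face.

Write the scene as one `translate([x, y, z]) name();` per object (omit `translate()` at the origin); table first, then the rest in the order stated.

table();
translate([678, 399, 700]) ladder();
translate([713, -458, 0]) stool();
translate([713, 1022, 0]) stool();
translate([-475, 282, 0]) stool();
translate([1901, 282, 0]) stool();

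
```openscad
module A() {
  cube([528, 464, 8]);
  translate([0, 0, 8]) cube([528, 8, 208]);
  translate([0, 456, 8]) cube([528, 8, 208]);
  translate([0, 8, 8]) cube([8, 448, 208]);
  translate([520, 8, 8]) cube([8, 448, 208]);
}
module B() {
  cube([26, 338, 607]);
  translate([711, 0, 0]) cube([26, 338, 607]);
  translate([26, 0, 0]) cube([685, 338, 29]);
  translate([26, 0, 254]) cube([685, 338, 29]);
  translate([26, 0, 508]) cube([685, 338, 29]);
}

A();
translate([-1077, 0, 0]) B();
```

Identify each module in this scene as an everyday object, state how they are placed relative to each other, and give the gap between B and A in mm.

The bookshelf's nearest face is 340 mm from the open box's −x face.

A is an open box. B is a bookshelf. The bookshelf is on the floor beside the open box on its −x side. The gap between the bookshelf and the open box is 340 mm.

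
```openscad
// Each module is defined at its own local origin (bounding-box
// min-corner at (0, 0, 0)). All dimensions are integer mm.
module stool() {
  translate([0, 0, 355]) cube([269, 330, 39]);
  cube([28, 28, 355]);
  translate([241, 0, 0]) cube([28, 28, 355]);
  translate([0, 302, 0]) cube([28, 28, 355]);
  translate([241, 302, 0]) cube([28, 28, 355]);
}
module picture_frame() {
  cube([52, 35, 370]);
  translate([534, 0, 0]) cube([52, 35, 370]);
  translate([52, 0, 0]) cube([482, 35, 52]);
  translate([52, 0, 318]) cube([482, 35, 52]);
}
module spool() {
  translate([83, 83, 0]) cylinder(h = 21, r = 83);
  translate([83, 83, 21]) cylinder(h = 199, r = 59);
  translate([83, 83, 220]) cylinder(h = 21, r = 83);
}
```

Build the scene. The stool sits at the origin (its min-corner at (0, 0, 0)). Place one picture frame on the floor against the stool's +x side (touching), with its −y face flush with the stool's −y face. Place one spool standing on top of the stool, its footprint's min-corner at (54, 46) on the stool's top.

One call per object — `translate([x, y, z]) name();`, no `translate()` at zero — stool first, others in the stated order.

stool();
translate([269, 0, 0]) picture_frame();
translate([54, 46, 394]) spool();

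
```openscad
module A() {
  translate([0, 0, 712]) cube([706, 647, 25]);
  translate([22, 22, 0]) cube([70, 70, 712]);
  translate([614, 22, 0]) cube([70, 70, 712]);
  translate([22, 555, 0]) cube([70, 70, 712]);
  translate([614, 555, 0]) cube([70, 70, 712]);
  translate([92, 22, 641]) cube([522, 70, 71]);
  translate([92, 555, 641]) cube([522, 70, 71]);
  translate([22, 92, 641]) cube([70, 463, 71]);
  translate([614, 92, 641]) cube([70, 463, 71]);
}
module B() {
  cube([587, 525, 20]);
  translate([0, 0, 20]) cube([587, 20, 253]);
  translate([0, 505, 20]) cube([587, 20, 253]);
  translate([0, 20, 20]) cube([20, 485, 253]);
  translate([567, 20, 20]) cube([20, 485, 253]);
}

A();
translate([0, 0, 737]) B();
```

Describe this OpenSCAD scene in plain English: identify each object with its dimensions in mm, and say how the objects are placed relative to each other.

A is a rectangular dining table. The top is 706×647×25 mm with its upper surface at z = 737 mm. It stands on four 70×70 mm square legs, each inset 22 mm from the nearest pair of top edges, running from the floor to the underside of the top. Four apron rails, 70 mm thick and 71 mm tall, run between adjacent legs with their top edges flush with the underside of the top and their outer faces flush with the legs' outer faces.

B is an open-topped rectangular box: outside dimensions 587×525×273 mm, with a uniform wall and base thickness of 20 mm. The base is a full 587×525 slab on the floor; four walls sit on top of the base. The front and back walls (the −y and +y sides) span the full width; the two side walls fit between them.

The open box is on top of the table.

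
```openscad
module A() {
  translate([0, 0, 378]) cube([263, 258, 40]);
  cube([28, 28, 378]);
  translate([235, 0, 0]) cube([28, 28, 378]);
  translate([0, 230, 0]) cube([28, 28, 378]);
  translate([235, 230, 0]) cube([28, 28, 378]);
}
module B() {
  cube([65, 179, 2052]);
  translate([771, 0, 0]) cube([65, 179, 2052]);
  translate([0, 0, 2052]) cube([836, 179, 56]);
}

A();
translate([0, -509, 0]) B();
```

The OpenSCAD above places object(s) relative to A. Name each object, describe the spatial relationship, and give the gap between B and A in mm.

A is a stool. B is a door frame. The door frame is on the floor beside the stool on its −y side. The gap between the door frame and the stool is 330 mm.

The door frame's nearest face is 330 mm from the stool's −y face.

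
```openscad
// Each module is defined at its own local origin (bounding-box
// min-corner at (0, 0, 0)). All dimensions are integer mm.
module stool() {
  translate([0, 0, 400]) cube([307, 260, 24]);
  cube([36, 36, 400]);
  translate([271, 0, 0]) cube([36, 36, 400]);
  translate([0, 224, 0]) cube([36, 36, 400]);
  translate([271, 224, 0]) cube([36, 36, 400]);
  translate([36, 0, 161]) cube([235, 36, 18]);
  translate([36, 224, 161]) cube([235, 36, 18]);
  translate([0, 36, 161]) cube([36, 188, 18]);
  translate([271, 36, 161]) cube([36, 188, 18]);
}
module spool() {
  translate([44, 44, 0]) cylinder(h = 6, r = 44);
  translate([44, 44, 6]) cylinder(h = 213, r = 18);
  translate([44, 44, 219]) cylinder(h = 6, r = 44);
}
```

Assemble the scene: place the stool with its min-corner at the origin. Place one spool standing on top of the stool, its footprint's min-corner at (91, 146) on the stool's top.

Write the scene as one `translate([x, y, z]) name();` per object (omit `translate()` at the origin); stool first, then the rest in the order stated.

stool();
translate([91, 146, 424]) spool();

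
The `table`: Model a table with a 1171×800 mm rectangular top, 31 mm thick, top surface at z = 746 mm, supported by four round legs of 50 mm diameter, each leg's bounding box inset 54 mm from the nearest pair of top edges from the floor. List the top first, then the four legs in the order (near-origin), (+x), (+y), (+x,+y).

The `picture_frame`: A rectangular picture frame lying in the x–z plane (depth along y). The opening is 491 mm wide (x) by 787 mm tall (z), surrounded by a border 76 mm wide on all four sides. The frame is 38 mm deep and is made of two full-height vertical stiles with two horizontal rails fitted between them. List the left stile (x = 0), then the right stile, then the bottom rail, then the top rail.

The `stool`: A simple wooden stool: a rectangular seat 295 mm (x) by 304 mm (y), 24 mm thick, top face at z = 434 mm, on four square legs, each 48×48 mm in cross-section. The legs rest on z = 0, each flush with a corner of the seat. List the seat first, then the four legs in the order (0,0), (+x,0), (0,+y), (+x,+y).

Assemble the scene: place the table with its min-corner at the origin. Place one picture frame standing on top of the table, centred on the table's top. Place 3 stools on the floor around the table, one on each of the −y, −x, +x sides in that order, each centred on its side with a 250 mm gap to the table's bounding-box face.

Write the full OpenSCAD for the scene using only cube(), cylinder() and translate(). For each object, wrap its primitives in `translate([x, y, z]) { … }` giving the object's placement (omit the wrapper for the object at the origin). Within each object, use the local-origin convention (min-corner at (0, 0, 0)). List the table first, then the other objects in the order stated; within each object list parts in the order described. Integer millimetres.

translate([0, 0, 715]) cube([1171, 800, 31]);
translate([79, 79, 0]) cylinder(h = 715, r = 25);
translate([1092, 79, 0]) cylinder(h = 715, r = 25);
translate([79, 721, 0]) cylinder(h = 715, r = 25);
translate([1092, 721, 0]) cylinder(h = 715, r = 25);
translate([264, 381, 746]) {
  cube([76, 38, 939]);
  translate([567, 0, 0]) cube([76, 38, 939]);
  translate([76, 0, 0]) cube([491, 38, 76]);
  translate([76, 0, 863]) cube([491, 38, 76]);
}
translate([438, -554, 0]) {
  translate([0, 0, 410]) cube([295, 304, 24]);
  cube([48, 48, 410]);
  translate([247, 0, 0]) cube([48, 48, 410]);
  translate([0, 256, 0]) cube([48, 48, 410]);
  translate([247, 256, 0]) cube([48, 48, 410]);
}
translate([-545, 248, 0]) {
  translate([0, 0, 410]) cube([295, 304, 24]);
  cube([48, 48, 410]);
  translate([247, 0, 0]) cube([48, 48, 410]);
  translate([0, 256, 0]) cube([48, 48, 410]);
  translate([247, 256, 0]) cube([48, 48, 410]);
}
translate([1421, 248, 0]) {
  translate([0, 0, 410]) cube([295, 304, 24]);
  cube([48, 48, 410]);
  translate([247, 0, 0]) cube([48, 48, 410]);
  translate([0, 256, 0]) cube([48, 48, 410]);
  translate([247, 256, 0]) cube([48, 48, 410]);
}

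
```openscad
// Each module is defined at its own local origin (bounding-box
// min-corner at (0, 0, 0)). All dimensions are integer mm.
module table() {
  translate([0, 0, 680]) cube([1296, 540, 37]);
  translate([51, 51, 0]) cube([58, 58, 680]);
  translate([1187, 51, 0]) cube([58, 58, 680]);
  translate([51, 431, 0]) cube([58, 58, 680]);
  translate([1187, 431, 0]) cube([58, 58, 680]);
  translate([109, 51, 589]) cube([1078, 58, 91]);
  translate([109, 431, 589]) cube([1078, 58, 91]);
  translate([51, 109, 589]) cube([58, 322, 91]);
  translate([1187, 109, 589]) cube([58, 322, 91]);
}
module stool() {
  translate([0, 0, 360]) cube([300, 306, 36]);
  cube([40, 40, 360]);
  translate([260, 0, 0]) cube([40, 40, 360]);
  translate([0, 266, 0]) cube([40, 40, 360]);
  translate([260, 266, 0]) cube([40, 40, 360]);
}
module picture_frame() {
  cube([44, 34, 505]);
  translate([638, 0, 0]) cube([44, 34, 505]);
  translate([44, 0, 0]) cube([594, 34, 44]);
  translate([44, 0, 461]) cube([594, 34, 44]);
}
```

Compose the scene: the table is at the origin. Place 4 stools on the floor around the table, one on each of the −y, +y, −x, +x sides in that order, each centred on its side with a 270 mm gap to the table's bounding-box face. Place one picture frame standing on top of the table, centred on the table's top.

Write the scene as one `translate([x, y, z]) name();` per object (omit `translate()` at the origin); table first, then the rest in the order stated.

table();
translate([498, -576, 0]) stool();
translate([498, 810, 0]) stool();
translate([-570, 117, 0]) stool();
translate([1566, 117, 0]) stool();
translate([307, 253, 717]) picture_frame();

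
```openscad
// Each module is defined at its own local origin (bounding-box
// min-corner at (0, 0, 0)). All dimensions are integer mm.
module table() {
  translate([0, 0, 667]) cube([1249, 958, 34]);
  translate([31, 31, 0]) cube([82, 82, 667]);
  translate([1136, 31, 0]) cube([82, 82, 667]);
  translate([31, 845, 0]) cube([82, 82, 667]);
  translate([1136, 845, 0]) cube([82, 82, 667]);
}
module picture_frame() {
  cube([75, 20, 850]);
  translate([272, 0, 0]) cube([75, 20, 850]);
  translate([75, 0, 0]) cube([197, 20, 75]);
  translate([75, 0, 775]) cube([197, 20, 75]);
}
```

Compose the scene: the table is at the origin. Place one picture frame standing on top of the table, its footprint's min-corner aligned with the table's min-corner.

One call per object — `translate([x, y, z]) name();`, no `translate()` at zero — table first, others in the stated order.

table();
translate([0, 0, 701]) picture_frame();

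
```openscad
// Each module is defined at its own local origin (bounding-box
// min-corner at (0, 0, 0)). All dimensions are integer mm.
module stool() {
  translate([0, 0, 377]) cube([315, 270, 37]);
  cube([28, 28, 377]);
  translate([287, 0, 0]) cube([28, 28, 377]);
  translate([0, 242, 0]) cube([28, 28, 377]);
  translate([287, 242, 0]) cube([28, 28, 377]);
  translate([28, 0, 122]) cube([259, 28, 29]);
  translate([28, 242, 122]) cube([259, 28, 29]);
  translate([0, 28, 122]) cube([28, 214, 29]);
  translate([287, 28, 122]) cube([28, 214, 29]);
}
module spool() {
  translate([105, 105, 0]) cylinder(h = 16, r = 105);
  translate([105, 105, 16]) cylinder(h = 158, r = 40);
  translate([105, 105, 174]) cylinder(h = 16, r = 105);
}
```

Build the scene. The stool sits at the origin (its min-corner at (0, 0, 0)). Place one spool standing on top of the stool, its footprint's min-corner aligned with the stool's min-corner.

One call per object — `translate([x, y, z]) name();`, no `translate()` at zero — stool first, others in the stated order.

stool();
translate([0, 0, 414]) spool();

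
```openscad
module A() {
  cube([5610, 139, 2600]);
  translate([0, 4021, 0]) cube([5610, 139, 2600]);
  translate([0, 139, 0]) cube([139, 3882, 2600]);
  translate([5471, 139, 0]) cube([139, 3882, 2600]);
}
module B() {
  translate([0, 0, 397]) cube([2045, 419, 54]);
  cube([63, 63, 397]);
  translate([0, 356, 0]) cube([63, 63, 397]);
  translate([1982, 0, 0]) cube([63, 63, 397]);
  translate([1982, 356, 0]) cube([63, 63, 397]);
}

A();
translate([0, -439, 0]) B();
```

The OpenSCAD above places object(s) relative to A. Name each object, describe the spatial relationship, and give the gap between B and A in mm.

A is a house frame. B is a bench. The bench is on the floor beside the house frame on its −y side. The gap between the bench and the house frame is 20 mm.

The bench's nearest face is 20 mm from the house frame's −y face.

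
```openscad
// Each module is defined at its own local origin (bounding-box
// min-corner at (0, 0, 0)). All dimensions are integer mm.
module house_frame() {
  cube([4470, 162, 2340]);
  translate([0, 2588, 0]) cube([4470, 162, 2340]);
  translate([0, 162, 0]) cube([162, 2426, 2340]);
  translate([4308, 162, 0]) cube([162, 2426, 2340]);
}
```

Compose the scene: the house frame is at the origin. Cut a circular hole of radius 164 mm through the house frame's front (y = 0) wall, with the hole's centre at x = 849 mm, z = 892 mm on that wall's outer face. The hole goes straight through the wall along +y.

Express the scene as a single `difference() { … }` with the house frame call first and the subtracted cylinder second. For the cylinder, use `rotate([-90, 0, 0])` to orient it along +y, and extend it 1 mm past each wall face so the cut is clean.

difference() {
  house_frame();
  translate([849, -1, 892]) rotate([-90, 0, 0]) cylinder(h = 164, r = 164);
}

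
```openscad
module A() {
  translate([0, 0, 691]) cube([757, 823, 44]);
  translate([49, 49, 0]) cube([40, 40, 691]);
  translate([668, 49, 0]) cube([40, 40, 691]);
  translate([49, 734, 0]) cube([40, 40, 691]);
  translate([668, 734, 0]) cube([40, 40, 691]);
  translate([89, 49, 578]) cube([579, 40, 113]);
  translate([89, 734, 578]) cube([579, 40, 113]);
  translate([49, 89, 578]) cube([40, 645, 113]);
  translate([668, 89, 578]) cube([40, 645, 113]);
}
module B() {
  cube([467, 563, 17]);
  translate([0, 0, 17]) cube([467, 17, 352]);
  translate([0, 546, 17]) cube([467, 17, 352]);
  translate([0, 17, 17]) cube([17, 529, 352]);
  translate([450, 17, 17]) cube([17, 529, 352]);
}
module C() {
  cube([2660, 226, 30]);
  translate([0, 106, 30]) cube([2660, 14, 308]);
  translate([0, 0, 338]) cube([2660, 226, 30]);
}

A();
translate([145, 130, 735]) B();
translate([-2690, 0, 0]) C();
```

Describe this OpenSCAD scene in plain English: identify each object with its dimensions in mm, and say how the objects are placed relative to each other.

A is a table with a 757×823 mm rectangular top, 44 mm thick, top surface at z = 735 mm, supported by four 40×40 mm square legs, each inset 49 mm from the nearest pair of top edges, running from the floor. Four apron rails, 40 mm thick and 113 mm tall, run between adjacent legs with their top edges flush with the underside of the top and their outer faces flush with the legs' outer faces.

B is an open-topped rectangular box: outside dimensions 467×563×369 mm, with a uniform wall and base thickness of 17 mm. The base is a full 467×563 slab on the floor; four walls sit on top of the base. The front and back walls (the −y and +y sides) span the full width; the two side walls fit between them.

C is an I-beam lying along x, 2660 mm long. Overall section height 368 mm. Two flanges 226 mm wide (y) and 30 mm thick, one on the floor and one at the top; a web 14 mm thick runs between them, centred on the flange width.

The open box is on top of the table, centred. The I-beam is on the floor beside the table on its −x side.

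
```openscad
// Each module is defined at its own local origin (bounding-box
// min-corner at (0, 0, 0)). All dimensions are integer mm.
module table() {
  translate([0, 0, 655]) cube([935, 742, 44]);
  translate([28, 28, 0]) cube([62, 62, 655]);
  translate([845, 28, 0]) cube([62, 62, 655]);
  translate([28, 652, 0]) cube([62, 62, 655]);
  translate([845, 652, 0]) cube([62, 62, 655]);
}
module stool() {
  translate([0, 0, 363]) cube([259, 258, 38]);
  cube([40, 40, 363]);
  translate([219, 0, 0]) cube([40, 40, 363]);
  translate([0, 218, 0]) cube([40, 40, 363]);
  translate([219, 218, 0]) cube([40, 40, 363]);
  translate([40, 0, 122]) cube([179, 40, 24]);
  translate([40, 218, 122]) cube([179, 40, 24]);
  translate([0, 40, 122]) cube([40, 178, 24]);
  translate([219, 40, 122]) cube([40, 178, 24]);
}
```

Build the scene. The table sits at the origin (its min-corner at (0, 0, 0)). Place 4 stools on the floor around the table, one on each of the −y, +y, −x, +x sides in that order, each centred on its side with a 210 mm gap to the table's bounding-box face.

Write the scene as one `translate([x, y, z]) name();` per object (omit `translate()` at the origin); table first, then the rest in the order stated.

table();
translate([338, -468, 0]) stool();
translate([338, 952, 0]) stool();
translate([-469, 242, 0]) stool();
translate([1145, 242, 0]) stool();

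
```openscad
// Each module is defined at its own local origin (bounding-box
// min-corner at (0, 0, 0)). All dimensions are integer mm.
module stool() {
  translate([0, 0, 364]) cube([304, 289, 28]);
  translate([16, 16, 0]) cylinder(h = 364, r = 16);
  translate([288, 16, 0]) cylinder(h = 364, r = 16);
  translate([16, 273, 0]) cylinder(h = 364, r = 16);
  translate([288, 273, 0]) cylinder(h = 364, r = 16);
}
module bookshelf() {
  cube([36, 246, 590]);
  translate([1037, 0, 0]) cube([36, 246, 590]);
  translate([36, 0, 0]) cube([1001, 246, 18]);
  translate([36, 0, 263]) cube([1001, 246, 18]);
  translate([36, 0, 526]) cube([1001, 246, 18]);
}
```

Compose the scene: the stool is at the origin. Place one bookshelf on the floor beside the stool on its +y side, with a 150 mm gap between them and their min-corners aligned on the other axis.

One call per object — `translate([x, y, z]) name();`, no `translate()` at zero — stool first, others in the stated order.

stool();
translate([0, 439, 0]) bookshelf();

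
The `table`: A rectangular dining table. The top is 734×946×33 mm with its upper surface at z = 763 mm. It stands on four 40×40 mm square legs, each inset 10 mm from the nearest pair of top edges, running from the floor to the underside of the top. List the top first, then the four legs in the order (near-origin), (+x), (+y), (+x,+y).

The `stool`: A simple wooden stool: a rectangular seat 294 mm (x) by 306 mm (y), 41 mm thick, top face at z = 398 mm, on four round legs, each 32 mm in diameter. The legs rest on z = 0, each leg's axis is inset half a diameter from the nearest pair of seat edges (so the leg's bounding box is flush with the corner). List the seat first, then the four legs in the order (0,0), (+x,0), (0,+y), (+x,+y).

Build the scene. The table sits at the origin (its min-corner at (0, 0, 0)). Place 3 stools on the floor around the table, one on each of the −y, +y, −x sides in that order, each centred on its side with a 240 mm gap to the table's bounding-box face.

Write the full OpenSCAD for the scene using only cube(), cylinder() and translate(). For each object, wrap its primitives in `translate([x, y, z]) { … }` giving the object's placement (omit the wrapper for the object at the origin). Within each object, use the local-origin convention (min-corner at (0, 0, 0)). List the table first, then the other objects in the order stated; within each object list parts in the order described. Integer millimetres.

translate([0, 0, 730]) cube([734, 946, 33]);
translate([10, 10, 0]) cube([40, 40, 730]);
translate([684, 10, 0]) cube([40, 40, 730]);
translate([10, 896, 0]) cube([40, 40, 730]);
translate([684, 896, 0]) cube([40, 40, 730]);
translate([220, -546, 0]) {
  translate([0, 0, 357]) cube([294, 306, 41]);
  translate([16, 16, 0]) cylinder(h = 357, r = 16);
  translate([278, 16, 0]) cylinder(h = 357, r = 16);
  translate([16, 290, 0]) cylinder(h = 357, r = 16);
  translate([278, 290, 0]) cylinder(h = 357, r = 16);
}
translate([220, 1186, 0]) {
  translate([0, 0, 357]) cube([294, 306, 41]);
  translate([16, 16, 0]) cylinder(h = 357, r = 16);
  translate([278, 16, 0]) cylinder(h = 357, r = 16);
  translate([16, 290, 0]) cylinder(h = 357, r = 16);
  translate([278, 290, 0]) cylinder(h = 357, r = 16);
}
translate([-534, 320, 0]) {
  translate([0, 0, 357]) cube([294, 306, 41]);
  translate([16, 16, 0]) cylinder(h = 357, r = 16);
  translate([278, 16, 0]) cylinder(h = 357, r = 16);
  translate([16, 290, 0]) cylinder(h = 357, r = 16);
  translate([278, 290, 0]) cylinder(h = 357, r = 16);
}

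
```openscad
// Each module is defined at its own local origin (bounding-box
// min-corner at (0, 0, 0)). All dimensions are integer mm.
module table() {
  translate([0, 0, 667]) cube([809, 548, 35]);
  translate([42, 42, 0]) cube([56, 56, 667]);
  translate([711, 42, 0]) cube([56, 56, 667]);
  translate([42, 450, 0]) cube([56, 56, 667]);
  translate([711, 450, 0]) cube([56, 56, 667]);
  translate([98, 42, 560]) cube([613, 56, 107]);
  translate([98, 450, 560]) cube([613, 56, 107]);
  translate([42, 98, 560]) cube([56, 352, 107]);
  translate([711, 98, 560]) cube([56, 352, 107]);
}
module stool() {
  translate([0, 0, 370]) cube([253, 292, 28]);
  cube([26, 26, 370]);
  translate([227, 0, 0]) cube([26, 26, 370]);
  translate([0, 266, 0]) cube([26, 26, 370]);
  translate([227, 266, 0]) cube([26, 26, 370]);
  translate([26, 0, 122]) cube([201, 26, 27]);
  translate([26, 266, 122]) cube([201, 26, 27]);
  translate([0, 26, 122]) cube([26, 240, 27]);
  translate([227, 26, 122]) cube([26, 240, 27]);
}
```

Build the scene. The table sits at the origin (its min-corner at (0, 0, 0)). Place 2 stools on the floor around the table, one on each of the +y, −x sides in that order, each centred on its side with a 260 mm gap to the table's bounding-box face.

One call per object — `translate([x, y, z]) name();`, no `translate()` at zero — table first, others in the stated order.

table();
translate([278, 808, 0]) stool();
translate([-513, 128, 0]) stool();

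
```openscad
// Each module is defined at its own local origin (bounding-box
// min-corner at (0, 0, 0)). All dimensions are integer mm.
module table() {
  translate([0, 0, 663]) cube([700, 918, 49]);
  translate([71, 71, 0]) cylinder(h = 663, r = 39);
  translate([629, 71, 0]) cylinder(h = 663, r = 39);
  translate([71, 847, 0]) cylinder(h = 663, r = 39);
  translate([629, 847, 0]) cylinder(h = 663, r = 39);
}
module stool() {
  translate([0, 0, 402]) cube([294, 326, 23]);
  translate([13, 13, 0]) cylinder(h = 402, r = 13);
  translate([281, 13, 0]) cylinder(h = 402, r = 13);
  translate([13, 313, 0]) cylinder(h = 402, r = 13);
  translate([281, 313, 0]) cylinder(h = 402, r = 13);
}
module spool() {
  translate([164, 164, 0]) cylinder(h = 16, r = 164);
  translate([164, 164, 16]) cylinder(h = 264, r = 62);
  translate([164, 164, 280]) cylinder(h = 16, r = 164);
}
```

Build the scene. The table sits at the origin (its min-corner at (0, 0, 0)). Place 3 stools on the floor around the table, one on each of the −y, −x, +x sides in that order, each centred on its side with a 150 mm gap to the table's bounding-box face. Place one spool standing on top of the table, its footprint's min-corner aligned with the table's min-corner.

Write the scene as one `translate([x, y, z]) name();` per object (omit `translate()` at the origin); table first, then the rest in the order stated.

table();
translate([203, -476, 0]) stool();
translate([-444, 296, 0]) stool();
translate([850, 296, 0]) stool();
translate([0, 0, 712]) spool();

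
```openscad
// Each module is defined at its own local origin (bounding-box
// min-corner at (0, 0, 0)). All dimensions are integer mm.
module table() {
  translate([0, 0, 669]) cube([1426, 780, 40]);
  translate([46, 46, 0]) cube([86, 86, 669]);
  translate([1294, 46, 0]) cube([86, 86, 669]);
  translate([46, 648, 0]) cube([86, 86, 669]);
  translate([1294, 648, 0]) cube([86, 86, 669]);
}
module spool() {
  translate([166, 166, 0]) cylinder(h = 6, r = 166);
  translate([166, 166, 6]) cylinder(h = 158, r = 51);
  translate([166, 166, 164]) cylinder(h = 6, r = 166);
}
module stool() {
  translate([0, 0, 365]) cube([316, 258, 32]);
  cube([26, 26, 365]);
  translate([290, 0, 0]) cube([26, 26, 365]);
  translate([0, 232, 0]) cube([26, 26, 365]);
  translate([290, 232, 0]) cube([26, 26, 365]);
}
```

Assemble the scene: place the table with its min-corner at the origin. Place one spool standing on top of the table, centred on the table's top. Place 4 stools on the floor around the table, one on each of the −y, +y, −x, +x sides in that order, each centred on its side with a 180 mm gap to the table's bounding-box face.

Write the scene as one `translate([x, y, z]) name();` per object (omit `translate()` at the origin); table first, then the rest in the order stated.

table();
translate([547, 224, 709]) spool();
translate([555, -438, 0]) stool();
translate([555, 960, 0]) stool();
translate([-496, 261, 0]) stool();
translate([1606, 261, 0]) stool();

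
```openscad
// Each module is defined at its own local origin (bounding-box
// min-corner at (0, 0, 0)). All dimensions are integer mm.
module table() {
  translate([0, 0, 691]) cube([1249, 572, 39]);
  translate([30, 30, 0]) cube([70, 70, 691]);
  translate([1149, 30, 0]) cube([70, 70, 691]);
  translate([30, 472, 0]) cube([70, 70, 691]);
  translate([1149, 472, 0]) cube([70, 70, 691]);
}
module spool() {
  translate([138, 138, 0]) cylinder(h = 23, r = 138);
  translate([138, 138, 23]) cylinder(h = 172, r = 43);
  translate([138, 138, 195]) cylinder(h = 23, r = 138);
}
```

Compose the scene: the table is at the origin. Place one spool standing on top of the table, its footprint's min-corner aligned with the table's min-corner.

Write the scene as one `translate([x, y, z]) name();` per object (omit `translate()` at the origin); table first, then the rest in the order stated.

table();
translate([0, 0, 730]) spool();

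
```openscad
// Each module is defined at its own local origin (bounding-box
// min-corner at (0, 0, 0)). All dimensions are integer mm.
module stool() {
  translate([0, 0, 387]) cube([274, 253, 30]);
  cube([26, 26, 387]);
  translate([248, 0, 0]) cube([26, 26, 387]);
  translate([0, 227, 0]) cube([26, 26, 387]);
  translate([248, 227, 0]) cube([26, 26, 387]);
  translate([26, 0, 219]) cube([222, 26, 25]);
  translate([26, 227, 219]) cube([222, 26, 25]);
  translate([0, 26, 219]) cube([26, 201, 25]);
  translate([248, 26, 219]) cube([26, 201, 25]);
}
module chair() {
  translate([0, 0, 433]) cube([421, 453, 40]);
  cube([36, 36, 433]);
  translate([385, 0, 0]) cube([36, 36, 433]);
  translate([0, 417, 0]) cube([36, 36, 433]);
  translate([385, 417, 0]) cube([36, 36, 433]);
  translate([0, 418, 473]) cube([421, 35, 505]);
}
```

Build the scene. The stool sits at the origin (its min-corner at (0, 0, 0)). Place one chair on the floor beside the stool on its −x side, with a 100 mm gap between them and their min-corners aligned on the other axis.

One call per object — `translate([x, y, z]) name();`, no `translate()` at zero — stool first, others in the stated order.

stool();
translate([-521, 0, 0]) chair();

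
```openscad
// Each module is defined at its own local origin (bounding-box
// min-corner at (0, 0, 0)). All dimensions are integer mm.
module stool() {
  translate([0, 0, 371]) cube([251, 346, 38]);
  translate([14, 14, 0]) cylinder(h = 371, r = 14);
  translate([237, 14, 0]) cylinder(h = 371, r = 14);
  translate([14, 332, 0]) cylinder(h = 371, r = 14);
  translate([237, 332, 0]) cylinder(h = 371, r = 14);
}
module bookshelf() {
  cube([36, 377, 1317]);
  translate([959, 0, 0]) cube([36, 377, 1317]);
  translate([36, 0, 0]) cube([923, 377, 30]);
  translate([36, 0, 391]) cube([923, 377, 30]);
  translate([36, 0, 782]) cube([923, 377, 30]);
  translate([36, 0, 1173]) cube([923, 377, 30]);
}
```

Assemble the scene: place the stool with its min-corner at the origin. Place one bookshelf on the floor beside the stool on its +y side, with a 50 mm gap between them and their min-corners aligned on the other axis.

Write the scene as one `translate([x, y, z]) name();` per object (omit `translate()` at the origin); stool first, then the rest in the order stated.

stool();
translate([0, 396, 0]) bookshelf();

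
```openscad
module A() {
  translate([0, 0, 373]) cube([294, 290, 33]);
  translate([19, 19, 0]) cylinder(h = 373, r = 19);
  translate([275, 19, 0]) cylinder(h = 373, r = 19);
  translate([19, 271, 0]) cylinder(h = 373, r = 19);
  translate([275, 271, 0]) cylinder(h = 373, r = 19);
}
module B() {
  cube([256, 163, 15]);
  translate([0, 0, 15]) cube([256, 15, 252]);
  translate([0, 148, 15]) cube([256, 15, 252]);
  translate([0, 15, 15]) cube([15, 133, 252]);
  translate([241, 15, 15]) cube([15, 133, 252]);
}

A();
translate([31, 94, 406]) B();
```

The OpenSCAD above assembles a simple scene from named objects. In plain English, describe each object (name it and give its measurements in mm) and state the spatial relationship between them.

A is a four-legged stool. The seat is a 294×290×33 mm slab whose top surface is at z = 406 mm; four round legs, each 38 mm in diameter, run from the floor (z = 0) to the underside of the seat, each leg's axis is inset half a diameter from the nearest pair of seat edges (so the leg's bounding box is flush with the corner).

B is an open storage box with external size 256×163×267 mm and wall thickness 15 mm (the base is also 15 mm thick). The base covers the whole footprint; the four walls stand on the base, with the y-facing walls full-width and the x-facing walls fitting between their inner faces.

The open box is on top of the stool.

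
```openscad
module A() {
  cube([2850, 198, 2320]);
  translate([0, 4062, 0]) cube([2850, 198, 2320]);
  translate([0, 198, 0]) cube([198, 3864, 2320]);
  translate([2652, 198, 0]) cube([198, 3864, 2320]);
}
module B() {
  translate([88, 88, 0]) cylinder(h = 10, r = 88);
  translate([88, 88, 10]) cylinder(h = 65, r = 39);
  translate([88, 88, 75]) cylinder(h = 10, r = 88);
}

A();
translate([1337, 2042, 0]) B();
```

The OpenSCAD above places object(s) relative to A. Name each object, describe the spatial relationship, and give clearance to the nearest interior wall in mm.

Clearances: x = 1139, y = 1844; minimum 1139 mm.

A is a house frame. B is a spool. The spool sits inside the house frame, centred. The clearance to the nearest interior wall is 1139 mm.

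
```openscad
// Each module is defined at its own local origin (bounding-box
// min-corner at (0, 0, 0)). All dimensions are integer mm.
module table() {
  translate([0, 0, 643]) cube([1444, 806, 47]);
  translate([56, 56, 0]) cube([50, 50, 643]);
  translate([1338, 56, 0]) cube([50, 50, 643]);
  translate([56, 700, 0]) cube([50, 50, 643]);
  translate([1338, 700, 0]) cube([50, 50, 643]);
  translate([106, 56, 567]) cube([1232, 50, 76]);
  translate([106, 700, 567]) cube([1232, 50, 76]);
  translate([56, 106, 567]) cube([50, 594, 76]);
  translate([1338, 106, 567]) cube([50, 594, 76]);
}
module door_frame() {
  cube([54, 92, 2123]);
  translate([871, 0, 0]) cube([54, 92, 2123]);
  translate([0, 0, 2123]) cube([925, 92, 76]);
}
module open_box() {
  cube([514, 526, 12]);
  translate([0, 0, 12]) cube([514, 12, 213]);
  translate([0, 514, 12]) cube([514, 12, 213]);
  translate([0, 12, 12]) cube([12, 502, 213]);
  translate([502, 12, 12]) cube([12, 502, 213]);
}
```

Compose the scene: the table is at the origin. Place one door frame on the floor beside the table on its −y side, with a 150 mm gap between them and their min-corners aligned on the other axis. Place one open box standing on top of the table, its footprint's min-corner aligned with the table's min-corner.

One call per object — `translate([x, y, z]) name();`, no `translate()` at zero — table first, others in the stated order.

table();
translate([0, -242, 0]) door_frame();
translate([0, 0, 690]) open_box();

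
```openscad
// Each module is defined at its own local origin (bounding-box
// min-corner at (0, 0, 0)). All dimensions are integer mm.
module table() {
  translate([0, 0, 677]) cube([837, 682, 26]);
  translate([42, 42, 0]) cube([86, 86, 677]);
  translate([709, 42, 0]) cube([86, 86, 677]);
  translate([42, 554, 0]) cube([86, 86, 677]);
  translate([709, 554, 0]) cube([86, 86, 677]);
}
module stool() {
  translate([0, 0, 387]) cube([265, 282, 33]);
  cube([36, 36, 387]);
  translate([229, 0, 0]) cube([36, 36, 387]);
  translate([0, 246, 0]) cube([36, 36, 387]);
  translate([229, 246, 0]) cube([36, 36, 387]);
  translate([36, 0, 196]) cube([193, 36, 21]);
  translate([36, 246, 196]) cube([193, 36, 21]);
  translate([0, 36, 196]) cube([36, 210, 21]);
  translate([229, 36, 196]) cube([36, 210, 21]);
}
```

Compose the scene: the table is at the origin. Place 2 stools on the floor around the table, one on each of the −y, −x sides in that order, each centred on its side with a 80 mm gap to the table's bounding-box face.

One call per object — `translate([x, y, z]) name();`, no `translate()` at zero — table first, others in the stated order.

table();
translate([286, -362, 0]) stool();
translate([-345, 200, 0]) stool();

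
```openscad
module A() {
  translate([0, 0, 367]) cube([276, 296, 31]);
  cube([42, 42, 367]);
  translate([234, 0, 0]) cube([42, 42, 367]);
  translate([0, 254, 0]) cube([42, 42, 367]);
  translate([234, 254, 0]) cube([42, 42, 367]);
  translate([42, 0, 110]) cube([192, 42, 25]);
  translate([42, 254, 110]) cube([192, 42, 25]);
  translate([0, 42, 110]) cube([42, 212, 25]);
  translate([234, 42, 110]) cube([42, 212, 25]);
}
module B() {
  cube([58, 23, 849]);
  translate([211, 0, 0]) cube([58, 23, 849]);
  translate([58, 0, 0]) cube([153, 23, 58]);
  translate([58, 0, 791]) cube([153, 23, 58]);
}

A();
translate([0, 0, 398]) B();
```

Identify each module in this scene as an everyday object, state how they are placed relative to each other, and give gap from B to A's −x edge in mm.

The picture frame's min-x is at 0; the stool's min-x is 0; gap = 0 mm.

A is a stool. B is a picture frame. The picture frame is on top of the stool. The gap from the picture frame to the stool's −x edge is 0 mm.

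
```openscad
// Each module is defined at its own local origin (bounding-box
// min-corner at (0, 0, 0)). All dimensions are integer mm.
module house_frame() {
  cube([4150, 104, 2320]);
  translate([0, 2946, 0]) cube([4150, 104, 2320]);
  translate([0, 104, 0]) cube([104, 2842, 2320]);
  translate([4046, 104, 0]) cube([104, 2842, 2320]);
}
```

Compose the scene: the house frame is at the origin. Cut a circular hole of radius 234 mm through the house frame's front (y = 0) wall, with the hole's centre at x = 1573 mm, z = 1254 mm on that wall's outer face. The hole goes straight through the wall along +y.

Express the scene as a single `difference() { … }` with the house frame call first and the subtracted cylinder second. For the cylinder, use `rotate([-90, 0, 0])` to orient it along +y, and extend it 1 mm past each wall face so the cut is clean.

difference() {
  house_frame();
  translate([1573, -1, 1254]) rotate([-90, 0, 0]) cylinder(h = 106, r = 234);
}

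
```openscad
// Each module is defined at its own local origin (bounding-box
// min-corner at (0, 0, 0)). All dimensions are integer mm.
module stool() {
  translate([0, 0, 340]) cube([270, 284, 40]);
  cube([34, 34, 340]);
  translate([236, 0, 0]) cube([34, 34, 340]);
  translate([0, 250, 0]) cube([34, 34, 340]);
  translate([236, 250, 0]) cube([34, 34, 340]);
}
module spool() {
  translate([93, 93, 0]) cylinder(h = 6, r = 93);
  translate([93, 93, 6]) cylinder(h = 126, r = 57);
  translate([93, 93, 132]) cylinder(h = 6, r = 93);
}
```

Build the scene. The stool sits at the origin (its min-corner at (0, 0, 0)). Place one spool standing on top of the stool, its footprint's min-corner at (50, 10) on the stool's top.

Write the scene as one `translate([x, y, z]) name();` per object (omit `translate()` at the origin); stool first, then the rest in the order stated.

stool();
translate([50, 10, 380]) spool();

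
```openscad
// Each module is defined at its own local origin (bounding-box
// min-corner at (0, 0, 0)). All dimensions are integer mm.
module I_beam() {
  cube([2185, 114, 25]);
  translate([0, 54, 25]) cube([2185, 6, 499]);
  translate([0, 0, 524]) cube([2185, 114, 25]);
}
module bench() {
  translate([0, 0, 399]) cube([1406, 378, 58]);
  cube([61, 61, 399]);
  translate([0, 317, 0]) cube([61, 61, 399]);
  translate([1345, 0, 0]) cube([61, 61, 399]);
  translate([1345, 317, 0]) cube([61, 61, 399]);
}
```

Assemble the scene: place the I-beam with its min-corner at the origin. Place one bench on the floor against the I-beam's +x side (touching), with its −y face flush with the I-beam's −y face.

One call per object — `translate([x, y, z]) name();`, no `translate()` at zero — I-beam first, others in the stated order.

I_beam();
translate([2185, 0, 0]) bench();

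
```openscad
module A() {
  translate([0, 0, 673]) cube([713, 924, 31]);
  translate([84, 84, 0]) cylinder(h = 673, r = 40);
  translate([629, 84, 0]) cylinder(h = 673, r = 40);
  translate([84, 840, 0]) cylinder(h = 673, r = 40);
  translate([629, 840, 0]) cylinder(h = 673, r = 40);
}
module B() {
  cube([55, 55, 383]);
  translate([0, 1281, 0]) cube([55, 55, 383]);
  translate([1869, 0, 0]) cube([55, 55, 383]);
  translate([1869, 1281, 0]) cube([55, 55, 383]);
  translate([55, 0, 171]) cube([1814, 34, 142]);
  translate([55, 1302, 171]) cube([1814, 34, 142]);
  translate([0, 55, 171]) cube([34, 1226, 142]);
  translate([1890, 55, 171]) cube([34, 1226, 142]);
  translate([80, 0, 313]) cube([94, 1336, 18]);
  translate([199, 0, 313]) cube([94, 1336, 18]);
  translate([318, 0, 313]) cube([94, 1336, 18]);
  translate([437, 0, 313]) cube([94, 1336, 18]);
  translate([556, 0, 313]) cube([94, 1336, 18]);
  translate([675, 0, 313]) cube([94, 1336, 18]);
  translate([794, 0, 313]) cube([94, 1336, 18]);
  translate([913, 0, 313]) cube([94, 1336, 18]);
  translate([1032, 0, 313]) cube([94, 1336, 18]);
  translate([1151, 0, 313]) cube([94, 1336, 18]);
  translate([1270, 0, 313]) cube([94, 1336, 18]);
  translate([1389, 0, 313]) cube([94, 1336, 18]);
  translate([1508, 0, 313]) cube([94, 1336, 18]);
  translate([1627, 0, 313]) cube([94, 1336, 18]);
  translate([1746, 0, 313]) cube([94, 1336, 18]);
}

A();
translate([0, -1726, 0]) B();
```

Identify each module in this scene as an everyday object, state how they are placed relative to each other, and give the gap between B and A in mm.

The bed frame's nearest face is 390 mm from the table's −y face.

A is a table. B is a bed frame. The bed frame is on the floor beside the table on its −y side. The gap between the bed frame and the table is 390 mm.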